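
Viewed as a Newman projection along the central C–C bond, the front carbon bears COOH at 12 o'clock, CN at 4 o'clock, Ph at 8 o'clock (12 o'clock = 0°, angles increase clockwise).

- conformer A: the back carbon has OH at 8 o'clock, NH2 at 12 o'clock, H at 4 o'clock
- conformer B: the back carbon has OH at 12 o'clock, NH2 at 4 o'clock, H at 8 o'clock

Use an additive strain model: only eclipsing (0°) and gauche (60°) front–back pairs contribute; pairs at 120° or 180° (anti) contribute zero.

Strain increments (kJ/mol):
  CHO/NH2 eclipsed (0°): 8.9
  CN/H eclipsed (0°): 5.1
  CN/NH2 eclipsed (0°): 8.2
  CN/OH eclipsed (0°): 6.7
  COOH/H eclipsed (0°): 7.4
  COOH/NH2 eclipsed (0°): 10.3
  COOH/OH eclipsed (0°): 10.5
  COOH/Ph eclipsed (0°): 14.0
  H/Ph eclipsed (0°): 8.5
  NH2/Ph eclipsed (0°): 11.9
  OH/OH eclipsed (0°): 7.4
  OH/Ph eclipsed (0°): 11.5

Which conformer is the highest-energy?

B

A is eclipsed. COOH at 0° is eclipsed with NH2 at 0° (10.3); CN at 120° is eclipsed with H at 120° (5.1); Ph at 240° is eclipsed with OH at 240° (11.5). Total 26.9 kJ/mol.
B is eclipsed. COOH at 0° is eclipsed with OH at 0° (10.5); CN at 120° is eclipsed with NH2 at 120° (8.2); Ph at 240° is eclipsed with H at 240° (8.5). Total 27.2 kJ/mol.
B has the highest total (27.2 kJ/mol).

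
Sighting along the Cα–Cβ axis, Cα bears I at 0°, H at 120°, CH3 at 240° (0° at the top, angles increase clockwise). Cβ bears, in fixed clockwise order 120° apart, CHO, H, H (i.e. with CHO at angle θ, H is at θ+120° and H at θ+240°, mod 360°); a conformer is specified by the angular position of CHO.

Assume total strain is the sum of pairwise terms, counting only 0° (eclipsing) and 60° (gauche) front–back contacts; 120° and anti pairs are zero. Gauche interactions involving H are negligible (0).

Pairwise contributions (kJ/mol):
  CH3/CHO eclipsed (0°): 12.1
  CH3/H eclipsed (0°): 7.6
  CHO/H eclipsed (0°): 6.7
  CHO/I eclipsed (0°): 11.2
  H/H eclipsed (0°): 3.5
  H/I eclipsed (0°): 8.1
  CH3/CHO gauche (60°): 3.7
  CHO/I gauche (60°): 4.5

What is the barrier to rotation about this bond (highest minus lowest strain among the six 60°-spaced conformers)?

20.0 kJ/mol

CHO at 0° (eclipsed): I–CHO eclipsed, H–H eclipsed, CH3–H eclipsed; 11.2 + 3.5 + 7.6 = 22.3 kJ/mol.
CHO at 60° (staggered): I–CHO gauche; 4.5 = 4.5 kJ/mol.
CHO at 120° (eclipsed): I–H eclipsed, H–CHO eclipsed, CH3–H eclipsed; 8.1 + 6.7 + 7.6 = 22.4 kJ/mol.
CHO at 180° (staggered): CH3–CHO gauche; 3.7 = 3.7 kJ/mol.
CHO at 240° (eclipsed): I–H eclipsed, H–H eclipsed, CH3–CHO eclipsed; 8.1 + 3.5 + 12.1 = 23.7 kJ/mol.
CHO at 300° (staggered): I–CHO gauche, CH3–CHO gauche; 4.5 + 3.7 = 8.2 kJ/mol.
Max at 240° (23.7 kJ/mol), min at 180° (3.7 kJ/mol); barrier = 20.0 kJ/mol.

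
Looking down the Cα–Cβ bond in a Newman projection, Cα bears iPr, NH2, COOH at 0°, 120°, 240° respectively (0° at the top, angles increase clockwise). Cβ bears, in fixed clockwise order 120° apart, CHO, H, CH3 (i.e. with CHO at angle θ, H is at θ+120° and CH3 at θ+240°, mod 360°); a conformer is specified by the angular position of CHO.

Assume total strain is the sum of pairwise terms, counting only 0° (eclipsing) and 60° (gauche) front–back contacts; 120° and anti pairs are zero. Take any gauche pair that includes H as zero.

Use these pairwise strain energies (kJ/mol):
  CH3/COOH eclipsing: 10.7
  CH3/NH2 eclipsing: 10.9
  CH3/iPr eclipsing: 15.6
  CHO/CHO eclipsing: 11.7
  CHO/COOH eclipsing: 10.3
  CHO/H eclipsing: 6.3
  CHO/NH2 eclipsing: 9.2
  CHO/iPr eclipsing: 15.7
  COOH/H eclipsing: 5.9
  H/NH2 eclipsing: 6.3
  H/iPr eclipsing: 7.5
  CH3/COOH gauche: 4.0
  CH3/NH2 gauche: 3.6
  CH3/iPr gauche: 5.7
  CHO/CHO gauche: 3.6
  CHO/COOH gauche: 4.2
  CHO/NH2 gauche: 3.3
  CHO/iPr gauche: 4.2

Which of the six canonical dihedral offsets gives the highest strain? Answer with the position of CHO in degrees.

0°

CHO at 0° (eclipsed): iPr(0°)/CHO(0°) eclipsed 15.7; NH2(120°)/H(120°) eclipsed 6.3; COOH(240°)/CH3(240°) eclipsed 10.7 → 32.7 kJ/mol.
CHO at 60° (staggered): iPr(0°)/CHO(60°) gauche 4.2; iPr(0°)/CH3(300°) gauche 5.7; NH2(120°)/CHO(60°) gauche 3.3; COOH(240°)/CH3(300°) gauche 4.0 → 17.2 kJ/mol.
CHO at 120° (eclipsed): iPr(0°)/CH3(0°) eclipsed 15.6; NH2(120°)/CHO(120°) eclipsed 9.2; COOH(240°)/H(240°) eclipsed 5.9 → 30.7 kJ/mol.
CHO at 180° (staggered): iPr(0°)/CH3(60°) gauche 5.7; NH2(120°)/CHO(180°) gauche 3.3; NH2(120°)/CH3(60°) gauche 3.6; COOH(240°)/CHO(180°) gauche 4.2 → 16.8 kJ/mol.
CHO at 240° (eclipsed): iPr(0°)/H(0°) eclipsed 7.5; NH2(120°)/CH3(120°) eclipsed 10.9; COOH(240°)/CHO(240°) eclipsed 10.3 → 28.7 kJ/mol.
CHO at 300° (staggered): iPr(0°)/CHO(300°) gauche 4.2; NH2(120°)/CH3(180°) gauche 3.6; COOH(240°)/CHO(300°) gauche 4.2; COOH(240°)/CH3(180°) gauche 4.0 → 16.0 kJ/mol.
The maximum (32.7 kJ/mol) occurs with CHO at 0°.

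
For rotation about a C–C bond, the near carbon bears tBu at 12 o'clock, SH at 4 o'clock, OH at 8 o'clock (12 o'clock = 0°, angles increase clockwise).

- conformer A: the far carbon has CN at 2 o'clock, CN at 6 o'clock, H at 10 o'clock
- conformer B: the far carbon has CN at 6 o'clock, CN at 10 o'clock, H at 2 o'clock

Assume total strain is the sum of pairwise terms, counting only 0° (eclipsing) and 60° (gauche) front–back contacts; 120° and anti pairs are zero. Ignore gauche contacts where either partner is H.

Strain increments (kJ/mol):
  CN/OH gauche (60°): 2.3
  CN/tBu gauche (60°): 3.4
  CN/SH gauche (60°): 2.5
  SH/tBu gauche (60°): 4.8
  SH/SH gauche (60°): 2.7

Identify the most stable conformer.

A (staggered): tBu–CN gauche, SH–CN gauche, SH–CN gauche, OH–CN gauche; 3.4 + 2.5 + 2.5 + 2.3 = 10.7 kJ/mol.
B (staggered): tBu–CN gauche, SH–CN gauche, OH–CN gauche, OH–CN gauche; 3.4 + 2.5 + 2.3 + 2.3 = 10.5 kJ/mol.
B has the lowest total (10.5 kJ/mol).

B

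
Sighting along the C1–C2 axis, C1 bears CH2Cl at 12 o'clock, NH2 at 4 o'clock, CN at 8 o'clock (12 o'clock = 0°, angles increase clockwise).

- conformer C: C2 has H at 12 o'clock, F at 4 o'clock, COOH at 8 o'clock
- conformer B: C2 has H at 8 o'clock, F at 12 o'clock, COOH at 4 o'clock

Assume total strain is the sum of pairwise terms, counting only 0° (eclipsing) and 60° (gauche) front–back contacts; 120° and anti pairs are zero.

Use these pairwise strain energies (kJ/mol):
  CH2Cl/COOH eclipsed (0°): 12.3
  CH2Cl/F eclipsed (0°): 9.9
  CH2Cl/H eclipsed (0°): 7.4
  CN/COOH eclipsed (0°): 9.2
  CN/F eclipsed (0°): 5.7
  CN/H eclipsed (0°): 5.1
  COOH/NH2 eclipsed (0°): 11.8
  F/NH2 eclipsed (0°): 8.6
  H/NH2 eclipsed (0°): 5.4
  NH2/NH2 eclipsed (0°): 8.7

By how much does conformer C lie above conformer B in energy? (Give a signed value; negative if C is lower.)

C is eclipsed. CH2Cl at 0° is eclipsed with H at 0° (7.4); NH2 at 120° is eclipsed with F at 120° (8.6); CN at 240° is eclipsed with COOH at 240° (9.2). Total 25.2 kJ/mol.
B is eclipsed. CH2Cl at 0° is eclipsed with F at 0° (9.9); NH2 at 120° is eclipsed with COOH at 120° (11.8); CN at 240° is eclipsed with H at 240° (5.1). Total 26.8 kJ/mol.
E(C) − E(B) = 25.2 − 26.8 = -1.6 kJ/mol.

-1.6 kJ/mol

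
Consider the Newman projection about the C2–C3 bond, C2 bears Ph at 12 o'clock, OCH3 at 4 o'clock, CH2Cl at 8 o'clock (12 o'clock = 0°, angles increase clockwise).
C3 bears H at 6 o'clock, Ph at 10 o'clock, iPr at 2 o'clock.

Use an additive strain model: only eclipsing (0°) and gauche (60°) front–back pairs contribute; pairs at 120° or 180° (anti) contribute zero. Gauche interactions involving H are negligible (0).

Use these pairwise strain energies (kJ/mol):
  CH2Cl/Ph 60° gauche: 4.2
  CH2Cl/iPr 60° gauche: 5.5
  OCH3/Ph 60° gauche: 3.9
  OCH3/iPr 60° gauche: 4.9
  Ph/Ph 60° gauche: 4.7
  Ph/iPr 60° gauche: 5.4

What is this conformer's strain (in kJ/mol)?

19.2 kJ/mol

This conformer (staggered): Ph–Ph gauche, Ph–iPr gauche, OCH3–iPr gauche, CH2Cl–Ph gauche; 4.7 + 5.4 + 4.9 + 4.2 = 19.2 kJ/mol.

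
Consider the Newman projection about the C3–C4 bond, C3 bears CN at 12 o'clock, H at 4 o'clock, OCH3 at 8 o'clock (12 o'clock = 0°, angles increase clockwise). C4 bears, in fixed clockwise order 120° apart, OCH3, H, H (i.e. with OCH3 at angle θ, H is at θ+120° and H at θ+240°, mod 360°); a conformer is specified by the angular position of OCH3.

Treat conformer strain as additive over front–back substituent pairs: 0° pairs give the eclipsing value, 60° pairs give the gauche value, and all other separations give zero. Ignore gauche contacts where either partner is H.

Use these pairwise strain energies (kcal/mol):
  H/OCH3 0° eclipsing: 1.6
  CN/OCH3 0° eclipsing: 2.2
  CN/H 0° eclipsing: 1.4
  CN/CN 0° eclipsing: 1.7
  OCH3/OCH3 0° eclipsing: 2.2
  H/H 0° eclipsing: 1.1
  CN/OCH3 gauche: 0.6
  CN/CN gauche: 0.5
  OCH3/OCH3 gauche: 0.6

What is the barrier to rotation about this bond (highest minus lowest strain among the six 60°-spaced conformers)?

OCH3 at 0° (eclipsed): CN–OCH3 eclipsed, H–H eclipsed, OCH3–H eclipsed; 2.2 + 1.1 + 1.6 = 4.9 kcal/mol.
OCH3 at 60° (staggered): CN–OCH3 gauche; 0.6 = 0.6 kcal/mol.
OCH3 at 120° (eclipsed): CN–H eclipsed, H–OCH3 eclipsed, OCH3–H eclipsed; 1.4 + 1.6 + 1.6 = 4.6 kcal/mol.
OCH3 at 180° (staggered): OCH3–OCH3 gauche; 0.6 = 0.6 kcal/mol.
OCH3 at 240° (eclipsed): CN–H eclipsed, H–H eclipsed, OCH3–OCH3 eclipsed; 1.4 + 1.1 + 2.2 = 4.7 kcal/mol.
OCH3 at 300° (staggered): CN–OCH3 gauche, OCH3–OCH3 gauche; 0.6 + 0.6 = 1.2 kcal/mol.
Max at 0° (4.9 kcal/mol), min at 60° (0.6 kcal/mol); barrier = 4.3 kcal/mol.

4.3 kcal/mol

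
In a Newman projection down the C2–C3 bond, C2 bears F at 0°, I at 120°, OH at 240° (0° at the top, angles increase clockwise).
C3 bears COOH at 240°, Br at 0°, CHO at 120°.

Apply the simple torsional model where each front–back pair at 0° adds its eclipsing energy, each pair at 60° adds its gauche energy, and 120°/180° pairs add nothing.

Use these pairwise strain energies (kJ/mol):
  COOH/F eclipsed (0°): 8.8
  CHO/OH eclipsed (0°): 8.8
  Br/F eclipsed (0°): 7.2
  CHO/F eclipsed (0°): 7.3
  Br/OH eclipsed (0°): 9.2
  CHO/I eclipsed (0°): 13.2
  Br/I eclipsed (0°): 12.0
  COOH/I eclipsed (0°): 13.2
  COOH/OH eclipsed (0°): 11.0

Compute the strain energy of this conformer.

31.4 kJ/mol

This conformer (eclipsed): F(0°)/Br(0°) eclipsed 7.2; I(120°)/CHO(120°) eclipsed 13.2; OH(240°)/COOH(240°) eclipsed 11.0 → 31.4 kJ/mol.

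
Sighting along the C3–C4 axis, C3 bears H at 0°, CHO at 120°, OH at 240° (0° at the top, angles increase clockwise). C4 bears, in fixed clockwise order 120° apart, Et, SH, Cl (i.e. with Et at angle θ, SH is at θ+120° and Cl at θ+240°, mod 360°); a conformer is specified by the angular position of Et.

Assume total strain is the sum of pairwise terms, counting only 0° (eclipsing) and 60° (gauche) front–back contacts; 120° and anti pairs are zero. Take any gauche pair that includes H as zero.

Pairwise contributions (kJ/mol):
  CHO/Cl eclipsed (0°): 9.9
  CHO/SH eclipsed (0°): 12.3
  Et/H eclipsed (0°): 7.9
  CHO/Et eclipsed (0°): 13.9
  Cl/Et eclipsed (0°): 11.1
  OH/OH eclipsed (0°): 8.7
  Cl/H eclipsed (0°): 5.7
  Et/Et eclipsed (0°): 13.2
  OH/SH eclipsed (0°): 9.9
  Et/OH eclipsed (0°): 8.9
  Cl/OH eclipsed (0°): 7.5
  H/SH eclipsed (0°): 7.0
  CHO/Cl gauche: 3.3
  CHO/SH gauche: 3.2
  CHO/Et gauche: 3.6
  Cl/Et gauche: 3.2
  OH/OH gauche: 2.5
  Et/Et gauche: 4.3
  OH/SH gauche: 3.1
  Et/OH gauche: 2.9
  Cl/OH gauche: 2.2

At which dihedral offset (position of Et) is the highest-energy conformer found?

120°

Et at 0° (eclipsed): H(0°)/Et(0°) eclipsed 7.9; CHO(120°)/SH(120°) eclipsed 12.3; OH(240°)/Cl(240°) eclipsed 7.5 → 27.7 kJ/mol.
Et at 60° (staggered): CHO(120°)/Et(60°) gauche 3.6; CHO(120°)/SH(180°) gauche 3.2; OH(240°)/SH(180°) gauche 3.1; OH(240°)/Cl(300°) gauche 2.2 → 12.1 kJ/mol.
Et at 120° (eclipsed): H(0°)/Cl(0°) eclipsed 5.7; CHO(120°)/Et(120°) eclipsed 13.9; OH(240°)/SH(240°) eclipsed 9.9 → 29.5 kJ/mol.
Et at 180° (staggered): CHO(120°)/Et(180°) gauche 3.6; CHO(120°)/Cl(60°) gauche 3.3; OH(240°)/Et(180°) gauche 2.9; OH(240°)/SH(300°) gauche 3.1 → 12.9 kJ/mol.
Et at 240° (eclipsed): H(0°)/SH(0°) eclipsed 7.0; CHO(120°)/Cl(120°) eclipsed 9.9; OH(240°)/Et(240°) eclipsed 8.9 → 25.8 kJ/mol.
Et at 300° (staggered): CHO(120°)/SH(60°) gauche 3.2; CHO(120°)/Cl(180°) gauche 3.3; OH(240°)/Et(300°) gauche 2.9; OH(240°)/Cl(180°) gauche 2.2 → 11.6 kJ/mol.
The maximum (29.5 kJ/mol) occurs with Et at 120°.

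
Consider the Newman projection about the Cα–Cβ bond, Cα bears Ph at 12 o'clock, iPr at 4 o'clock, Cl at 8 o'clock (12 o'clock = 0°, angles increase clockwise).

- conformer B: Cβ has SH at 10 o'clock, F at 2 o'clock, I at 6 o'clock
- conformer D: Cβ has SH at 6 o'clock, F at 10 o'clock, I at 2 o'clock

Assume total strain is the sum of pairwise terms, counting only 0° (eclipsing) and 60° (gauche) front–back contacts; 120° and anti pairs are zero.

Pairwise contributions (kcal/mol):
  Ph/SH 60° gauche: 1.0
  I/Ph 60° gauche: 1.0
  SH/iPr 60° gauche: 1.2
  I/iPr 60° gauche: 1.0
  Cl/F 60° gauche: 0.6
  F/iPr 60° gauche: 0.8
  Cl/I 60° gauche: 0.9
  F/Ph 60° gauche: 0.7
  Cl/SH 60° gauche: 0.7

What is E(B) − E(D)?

B (staggered): Ph(0°)/SH(300°) gauche 1.0; Ph(0°)/F(60°) gauche 0.7; iPr(120°)/F(60°) gauche 0.8; iPr(120°)/I(180°) gauche 1.0; Cl(240°)/SH(300°) gauche 0.7; Cl(240°)/I(180°) gauche 0.9 → 5.1 kcal/mol.
D (staggered): Ph(0°)/F(300°) gauche 0.7; Ph(0°)/I(60°) gauche 1.0; iPr(120°)/SH(180°) gauche 1.2; iPr(120°)/I(60°) gauche 1.0; Cl(240°)/SH(180°) gauche 0.7; Cl(240°)/F(300°) gauche 0.6 → 5.2 kcal/mol.
E(B) − E(D) = 5.1 − 5.2 = -0.1 kcal/mol.

-0.1 kcal/mol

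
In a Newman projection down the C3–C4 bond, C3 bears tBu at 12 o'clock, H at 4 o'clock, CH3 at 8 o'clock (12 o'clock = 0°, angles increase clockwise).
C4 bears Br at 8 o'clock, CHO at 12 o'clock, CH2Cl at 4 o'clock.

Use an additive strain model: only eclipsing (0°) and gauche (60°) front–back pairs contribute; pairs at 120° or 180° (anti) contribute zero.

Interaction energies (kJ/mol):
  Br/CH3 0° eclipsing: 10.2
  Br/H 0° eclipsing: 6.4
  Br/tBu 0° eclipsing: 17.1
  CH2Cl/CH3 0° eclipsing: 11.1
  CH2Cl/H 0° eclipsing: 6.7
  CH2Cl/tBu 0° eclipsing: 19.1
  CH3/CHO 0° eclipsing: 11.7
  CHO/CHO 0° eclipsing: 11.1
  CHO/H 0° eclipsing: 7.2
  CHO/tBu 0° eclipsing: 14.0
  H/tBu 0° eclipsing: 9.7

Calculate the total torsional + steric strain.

This conformer is eclipsed. tBu at 0° is eclipsed with CHO at 0° (14.0); H at 120° is eclipsed with CH2Cl at 120° (6.7); CH3 at 240° is eclipsed with Br at 240° (10.2). Total 30.9 kJ/mol.

30.9 kJ/mol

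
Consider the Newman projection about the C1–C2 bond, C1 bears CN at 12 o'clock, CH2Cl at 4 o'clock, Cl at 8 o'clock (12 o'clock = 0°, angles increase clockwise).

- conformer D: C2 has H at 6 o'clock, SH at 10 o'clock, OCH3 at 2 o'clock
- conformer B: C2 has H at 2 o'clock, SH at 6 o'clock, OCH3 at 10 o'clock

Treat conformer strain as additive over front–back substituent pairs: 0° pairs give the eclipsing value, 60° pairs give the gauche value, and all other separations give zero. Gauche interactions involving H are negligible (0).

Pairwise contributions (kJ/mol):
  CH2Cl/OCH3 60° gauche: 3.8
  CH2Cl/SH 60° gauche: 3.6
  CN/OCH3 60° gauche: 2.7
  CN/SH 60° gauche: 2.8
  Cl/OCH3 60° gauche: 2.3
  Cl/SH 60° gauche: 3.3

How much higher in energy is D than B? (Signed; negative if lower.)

D is staggered. CN at 0° is gauche with SH at 300° (2.8); CN at 0° is gauche with OCH3 at 60° (2.7); CH2Cl at 120° is gauche with OCH3 at 60° (3.8); Cl at 240° is gauche with SH at 300° (3.3). Total 12.6 kJ/mol.
B is staggered. CN at 0° is gauche with OCH3 at 300° (2.7); CH2Cl at 120° is gauche with SH at 180° (3.6); Cl at 240° is gauche with SH at 180° (3.3); Cl at 240° is gauche with OCH3 at 300° (2.3). Total 11.9 kJ/mol.
E(D) − E(B) = 12.6 − 11.9 = +0.7 kJ/mol.

+0.7 kJ/mol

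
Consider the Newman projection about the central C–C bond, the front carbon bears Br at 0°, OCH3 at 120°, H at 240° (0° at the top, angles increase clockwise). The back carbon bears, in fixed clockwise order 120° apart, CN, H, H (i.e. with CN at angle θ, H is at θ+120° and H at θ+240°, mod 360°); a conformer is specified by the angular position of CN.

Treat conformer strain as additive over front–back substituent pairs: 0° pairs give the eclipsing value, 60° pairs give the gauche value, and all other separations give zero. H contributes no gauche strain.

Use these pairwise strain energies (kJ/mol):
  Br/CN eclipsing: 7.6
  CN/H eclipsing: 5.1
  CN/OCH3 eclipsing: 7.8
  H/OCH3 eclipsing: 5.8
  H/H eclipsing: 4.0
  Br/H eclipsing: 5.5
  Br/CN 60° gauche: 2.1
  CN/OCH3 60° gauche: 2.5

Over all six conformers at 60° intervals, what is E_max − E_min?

15.3 kJ/mol

CN at 0° (eclipsed): Br(0°)/CN(0°) eclipsed 7.6; OCH3(120°)/H(120°) eclipsed 5.8; H(240°)/H(240°) eclipsed 4.0 → 17.4 kJ/mol.
CN at 60° (staggered): Br(0°)/CN(60°) gauche 2.1; OCH3(120°)/CN(60°) gauche 2.5 → 4.6 kJ/mol.
CN at 120° (eclipsed): Br(0°)/H(0°) eclipsed 5.5; OCH3(120°)/CN(120°) eclipsed 7.8; H(240°)/H(240°) eclipsed 4.0 → 17.3 kJ/mol.
CN at 180° (staggered): OCH3(120°)/CN(180°) gauche 2.5 → 2.5 kJ/mol.
CN at 240° (eclipsed): Br(0°)/H(0°) eclipsed 5.5; OCH3(120°)/H(120°) eclipsed 5.8; H(240°)/CN(240°) eclipsed 5.1 → 16.4 kJ/mol.
CN at 300° (staggered): Br(0°)/CN(300°) gauche 2.1 → 2.1 kJ/mol.
Max at 0° (17.4 kJ/mol), min at 300° (2.1 kJ/mol); barrier = 15.3 kJ/mol.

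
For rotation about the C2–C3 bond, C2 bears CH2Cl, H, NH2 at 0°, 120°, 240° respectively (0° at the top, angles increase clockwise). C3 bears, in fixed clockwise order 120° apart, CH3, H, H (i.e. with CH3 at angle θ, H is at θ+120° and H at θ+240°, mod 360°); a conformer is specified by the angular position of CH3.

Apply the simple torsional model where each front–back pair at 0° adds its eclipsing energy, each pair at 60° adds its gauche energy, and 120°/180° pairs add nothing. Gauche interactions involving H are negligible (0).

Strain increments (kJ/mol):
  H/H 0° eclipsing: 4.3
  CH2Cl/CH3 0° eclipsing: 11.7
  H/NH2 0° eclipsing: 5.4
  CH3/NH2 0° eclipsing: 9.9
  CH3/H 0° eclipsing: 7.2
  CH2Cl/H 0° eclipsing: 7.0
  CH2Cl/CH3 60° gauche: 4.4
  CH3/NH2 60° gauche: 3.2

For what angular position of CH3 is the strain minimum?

180°

CH3 at 0° (eclipsed): CH2Cl–CH3 eclipsed, H–H eclipsed, NH2–H eclipsed; 11.7 + 4.3 + 5.4 = 21.4 kJ/mol.
CH3 at 60° (staggered): CH2Cl–CH3 gauche; 4.4 = 4.4 kJ/mol.
CH3 at 120° (eclipsed): CH2Cl–H eclipsed, H–CH3 eclipsed, NH2–H eclipsed; 7.0 + 7.2 + 5.4 = 19.6 kJ/mol.
CH3 at 180° (staggered): NH2–CH3 gauche; 3.2 = 3.2 kJ/mol.
CH3 at 240° (eclipsed): CH2Cl–H eclipsed, H–H eclipsed, NH2–CH3 eclipsed; 7.0 + 4.3 + 9.9 = 21.2 kJ/mol.
CH3 at 300° (staggered): CH2Cl–CH3 gauche, NH2–CH3 gauche; 4.4 + 3.2 = 7.6 kJ/mol.
The minimum (3.2 kJ/mol) occurs with CH3 at 180°.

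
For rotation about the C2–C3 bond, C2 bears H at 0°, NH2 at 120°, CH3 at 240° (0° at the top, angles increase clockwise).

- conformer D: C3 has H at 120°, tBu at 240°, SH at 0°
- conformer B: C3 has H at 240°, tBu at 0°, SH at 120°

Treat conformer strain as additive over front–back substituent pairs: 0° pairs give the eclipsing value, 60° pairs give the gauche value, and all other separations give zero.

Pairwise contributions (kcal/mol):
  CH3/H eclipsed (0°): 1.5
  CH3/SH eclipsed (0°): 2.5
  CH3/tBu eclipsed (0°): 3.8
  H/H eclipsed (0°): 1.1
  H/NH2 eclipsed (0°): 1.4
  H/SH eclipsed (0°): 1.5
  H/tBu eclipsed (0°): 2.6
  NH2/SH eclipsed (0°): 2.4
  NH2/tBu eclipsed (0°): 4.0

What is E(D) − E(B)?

D (eclipsed): H–SH eclipsed, NH2–H eclipsed, CH3–tBu eclipsed; 1.5 + 1.4 + 3.8 = 6.7 kcal/mol.
B (eclipsed): H–tBu eclipsed, NH2–SH eclipsed, CH3–H eclipsed; 2.6 + 2.4 + 1.5 = 6.5 kcal/mol.
E(D) − E(B) = 6.7 − 6.5 = +0.2 kcal/mol.

+0.2 kcal/mol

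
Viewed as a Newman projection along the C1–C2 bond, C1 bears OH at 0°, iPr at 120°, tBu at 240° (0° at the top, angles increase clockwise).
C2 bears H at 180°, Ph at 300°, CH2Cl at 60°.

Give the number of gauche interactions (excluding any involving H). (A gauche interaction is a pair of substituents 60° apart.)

Non-H gauche pairs: OH(0°)/Ph(300°); OH(0°)/CH2Cl(60°); iPr(120°)/CH2Cl(60°); tBu(240°)/Ph(300°) — 4 interactions.

4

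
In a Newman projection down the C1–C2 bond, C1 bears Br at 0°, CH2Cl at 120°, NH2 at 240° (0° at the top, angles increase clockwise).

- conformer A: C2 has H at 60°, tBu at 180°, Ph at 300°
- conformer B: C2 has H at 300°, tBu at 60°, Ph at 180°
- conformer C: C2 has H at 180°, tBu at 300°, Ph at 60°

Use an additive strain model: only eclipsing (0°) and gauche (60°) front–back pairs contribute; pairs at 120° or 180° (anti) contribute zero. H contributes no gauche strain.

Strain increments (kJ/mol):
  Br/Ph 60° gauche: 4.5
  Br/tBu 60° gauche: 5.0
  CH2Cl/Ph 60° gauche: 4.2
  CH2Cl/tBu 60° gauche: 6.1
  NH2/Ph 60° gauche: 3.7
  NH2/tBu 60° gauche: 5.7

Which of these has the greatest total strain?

A (staggered): Br(0°)/Ph(300°) gauche 4.5; CH2Cl(120°)/tBu(180°) gauche 6.1; NH2(240°)/tBu(180°) gauche 5.7; NH2(240°)/Ph(300°) gauche 3.7 → 20.0 kJ/mol.
B (staggered): Br(0°)/tBu(60°) gauche 5.0; CH2Cl(120°)/tBu(60°) gauche 6.1; CH2Cl(120°)/Ph(180°) gauche 4.2; NH2(240°)/Ph(180°) gauche 3.7 → 19.0 kJ/mol.
C (staggered): Br(0°)/tBu(300°) gauche 5.0; Br(0°)/Ph(60°) gauche 4.5; CH2Cl(120°)/Ph(60°) gauche 4.2; NH2(240°)/tBu(300°) gauche 5.7 → 19.4 kJ/mol.
A has the highest total (20.0 kJ/mol).

A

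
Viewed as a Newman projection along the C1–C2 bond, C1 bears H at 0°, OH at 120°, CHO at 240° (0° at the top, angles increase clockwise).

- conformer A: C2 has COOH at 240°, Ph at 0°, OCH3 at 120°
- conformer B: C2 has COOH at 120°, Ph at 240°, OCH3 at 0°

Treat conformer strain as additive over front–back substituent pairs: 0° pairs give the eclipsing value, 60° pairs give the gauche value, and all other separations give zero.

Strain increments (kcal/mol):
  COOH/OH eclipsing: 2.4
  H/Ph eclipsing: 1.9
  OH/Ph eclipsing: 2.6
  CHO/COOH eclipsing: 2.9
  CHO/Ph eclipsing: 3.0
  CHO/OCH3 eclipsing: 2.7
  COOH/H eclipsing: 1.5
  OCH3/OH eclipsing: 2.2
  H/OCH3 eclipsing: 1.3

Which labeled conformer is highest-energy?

A

A is eclipsed. H at 0° is eclipsed with Ph at 0° (1.9); OH at 120° is eclipsed with OCH3 at 120° (2.2); CHO at 240° is eclipsed with COOH at 240° (2.9). Total 7.0 kcal/mol.
B is eclipsed. H at 0° is eclipsed with OCH3 at 0° (1.3); OH at 120° is eclipsed with COOH at 120° (2.4); CHO at 240° is eclipsed with Ph at 240° (3.0). Total 6.7 kcal/mol.
A has the highest total (7.0 kcal/mol).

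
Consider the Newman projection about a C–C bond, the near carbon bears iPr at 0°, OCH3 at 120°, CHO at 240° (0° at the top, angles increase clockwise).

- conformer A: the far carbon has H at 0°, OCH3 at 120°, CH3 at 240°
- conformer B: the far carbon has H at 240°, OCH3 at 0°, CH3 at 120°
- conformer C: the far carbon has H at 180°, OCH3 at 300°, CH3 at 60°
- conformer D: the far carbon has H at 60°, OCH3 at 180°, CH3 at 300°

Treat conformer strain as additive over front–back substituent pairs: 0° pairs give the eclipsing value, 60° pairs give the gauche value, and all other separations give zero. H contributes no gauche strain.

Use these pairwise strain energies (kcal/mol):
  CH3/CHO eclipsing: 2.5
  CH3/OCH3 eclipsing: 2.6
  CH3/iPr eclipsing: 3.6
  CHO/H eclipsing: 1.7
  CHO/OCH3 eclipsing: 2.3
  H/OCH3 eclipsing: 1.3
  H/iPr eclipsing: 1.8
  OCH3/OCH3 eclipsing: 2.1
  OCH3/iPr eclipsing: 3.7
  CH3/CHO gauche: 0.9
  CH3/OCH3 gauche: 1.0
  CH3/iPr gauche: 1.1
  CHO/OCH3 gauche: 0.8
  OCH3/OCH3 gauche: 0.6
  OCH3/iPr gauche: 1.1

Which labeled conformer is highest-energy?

B

A (eclipsed): iPr(0°)/H(0°) eclipsed 1.8; OCH3(120°)/OCH3(120°) eclipsed 2.1; CHO(240°)/CH3(240°) eclipsed 2.5 → 6.4 kcal/mol.
B (eclipsed): iPr(0°)/OCH3(0°) eclipsed 3.7; OCH3(120°)/CH3(120°) eclipsed 2.6; CHO(240°)/H(240°) eclipsed 1.7 → 8.0 kcal/mol.
C (staggered): iPr(0°)/OCH3(300°) gauche 1.1; iPr(0°)/CH3(60°) gauche 1.1; OCH3(120°)/CH3(60°) gauche 1.0; CHO(240°)/OCH3(300°) gauche 0.8 → 4.0 kcal/mol.
D (staggered): iPr(0°)/CH3(300°) gauche 1.1; OCH3(120°)/OCH3(180°) gauche 0.6; CHO(240°)/OCH3(180°) gauche 0.8; CHO(240°)/CH3(300°) gauche 0.9 → 3.4 kcal/mol.
B has the highest total (8.0 kcal/mol).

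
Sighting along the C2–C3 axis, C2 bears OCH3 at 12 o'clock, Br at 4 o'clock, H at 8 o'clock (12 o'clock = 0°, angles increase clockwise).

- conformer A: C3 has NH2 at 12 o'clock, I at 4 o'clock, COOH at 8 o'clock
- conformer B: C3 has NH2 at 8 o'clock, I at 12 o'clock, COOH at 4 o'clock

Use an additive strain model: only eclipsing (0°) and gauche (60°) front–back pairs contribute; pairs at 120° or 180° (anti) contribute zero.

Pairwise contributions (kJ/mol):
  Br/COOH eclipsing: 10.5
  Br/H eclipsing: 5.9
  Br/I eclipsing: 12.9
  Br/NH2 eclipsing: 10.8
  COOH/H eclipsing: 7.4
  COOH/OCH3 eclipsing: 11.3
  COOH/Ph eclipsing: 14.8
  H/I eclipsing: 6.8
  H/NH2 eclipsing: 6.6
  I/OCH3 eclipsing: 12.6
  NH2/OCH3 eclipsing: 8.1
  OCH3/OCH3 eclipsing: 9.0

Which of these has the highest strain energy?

B

A (eclipsed): OCH3(0°)/NH2(0°) eclipsed 8.1; Br(120°)/I(120°) eclipsed 12.9; H(240°)/COOH(240°) eclipsed 7.4 → 28.4 kJ/mol.
B (eclipsed): OCH3(0°)/I(0°) eclipsed 12.6; Br(120°)/COOH(120°) eclipsed 10.5; H(240°)/NH2(240°) eclipsed 6.6 → 29.7 kJ/mol.
B has the highest total (29.7 kJ/mol).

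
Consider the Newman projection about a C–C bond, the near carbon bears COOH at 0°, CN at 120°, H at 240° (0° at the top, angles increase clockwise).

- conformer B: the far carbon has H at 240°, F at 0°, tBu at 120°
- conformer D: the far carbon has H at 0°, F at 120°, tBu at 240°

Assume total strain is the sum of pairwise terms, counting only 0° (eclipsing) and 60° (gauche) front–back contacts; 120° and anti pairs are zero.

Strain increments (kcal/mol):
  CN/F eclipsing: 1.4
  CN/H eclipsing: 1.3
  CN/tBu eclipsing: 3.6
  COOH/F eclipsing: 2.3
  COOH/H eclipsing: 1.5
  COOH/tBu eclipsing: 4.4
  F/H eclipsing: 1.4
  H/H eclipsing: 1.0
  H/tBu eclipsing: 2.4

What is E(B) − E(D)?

B (eclipsed): COOH–F eclipsed, CN–tBu eclipsed, H–H eclipsed; 2.3 + 3.6 + 1.0 = 6.9 kcal/mol.
D (eclipsed): COOH–H eclipsed, CN–F eclipsed, H–tBu eclipsed; 1.5 + 1.4 + 2.4 = 5.3 kcal/mol.
E(B) − E(D) = 6.9 − 5.3 = +1.6 kcal/mol.

+1.6 kcal/mol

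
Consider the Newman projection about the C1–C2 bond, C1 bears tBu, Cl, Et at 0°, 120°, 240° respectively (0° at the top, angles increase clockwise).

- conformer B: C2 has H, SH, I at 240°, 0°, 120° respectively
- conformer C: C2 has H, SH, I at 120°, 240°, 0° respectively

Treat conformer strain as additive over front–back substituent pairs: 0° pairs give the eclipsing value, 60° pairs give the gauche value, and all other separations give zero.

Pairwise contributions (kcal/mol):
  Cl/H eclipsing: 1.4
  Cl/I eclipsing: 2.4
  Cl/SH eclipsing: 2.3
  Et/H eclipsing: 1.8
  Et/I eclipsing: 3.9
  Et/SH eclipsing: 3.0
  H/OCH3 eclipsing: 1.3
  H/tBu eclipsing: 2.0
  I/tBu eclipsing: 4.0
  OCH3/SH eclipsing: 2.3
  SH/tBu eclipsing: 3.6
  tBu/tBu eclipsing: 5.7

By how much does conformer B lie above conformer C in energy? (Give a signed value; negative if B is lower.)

B (eclipsed): tBu–SH eclipsed, Cl–I eclipsed, Et–H eclipsed; 3.6 + 2.4 + 1.8 = 7.8 kcal/mol.
C (eclipsed): tBu–I eclipsed, Cl–H eclipsed, Et–SH eclipsed; 4.0 + 1.4 + 3.0 = 8.4 kcal/mol.
E(B) − E(C) = 7.8 − 8.4 = -0.6 kcal/mol.

-0.6 kcal/mol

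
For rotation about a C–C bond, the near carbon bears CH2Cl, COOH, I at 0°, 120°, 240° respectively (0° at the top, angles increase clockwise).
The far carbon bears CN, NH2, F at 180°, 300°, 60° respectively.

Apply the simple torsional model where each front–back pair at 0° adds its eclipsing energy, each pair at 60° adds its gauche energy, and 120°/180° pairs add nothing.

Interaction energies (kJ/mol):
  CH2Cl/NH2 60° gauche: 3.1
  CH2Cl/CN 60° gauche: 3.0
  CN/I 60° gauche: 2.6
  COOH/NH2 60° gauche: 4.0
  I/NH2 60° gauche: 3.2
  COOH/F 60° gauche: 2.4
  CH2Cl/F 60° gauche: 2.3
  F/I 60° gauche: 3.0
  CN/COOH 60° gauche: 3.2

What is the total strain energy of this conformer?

16.8 kJ/mol

This conformer (staggered): CH2Cl–NH2 gauche, CH2Cl–F gauche, COOH–CN gauche, COOH–F gauche, I–CN gauche, I–NH2 gauche; 3.1 + 2.3 + 3.2 + 2.4 + 2.6 + 3.2 = 16.8 kJ/mol.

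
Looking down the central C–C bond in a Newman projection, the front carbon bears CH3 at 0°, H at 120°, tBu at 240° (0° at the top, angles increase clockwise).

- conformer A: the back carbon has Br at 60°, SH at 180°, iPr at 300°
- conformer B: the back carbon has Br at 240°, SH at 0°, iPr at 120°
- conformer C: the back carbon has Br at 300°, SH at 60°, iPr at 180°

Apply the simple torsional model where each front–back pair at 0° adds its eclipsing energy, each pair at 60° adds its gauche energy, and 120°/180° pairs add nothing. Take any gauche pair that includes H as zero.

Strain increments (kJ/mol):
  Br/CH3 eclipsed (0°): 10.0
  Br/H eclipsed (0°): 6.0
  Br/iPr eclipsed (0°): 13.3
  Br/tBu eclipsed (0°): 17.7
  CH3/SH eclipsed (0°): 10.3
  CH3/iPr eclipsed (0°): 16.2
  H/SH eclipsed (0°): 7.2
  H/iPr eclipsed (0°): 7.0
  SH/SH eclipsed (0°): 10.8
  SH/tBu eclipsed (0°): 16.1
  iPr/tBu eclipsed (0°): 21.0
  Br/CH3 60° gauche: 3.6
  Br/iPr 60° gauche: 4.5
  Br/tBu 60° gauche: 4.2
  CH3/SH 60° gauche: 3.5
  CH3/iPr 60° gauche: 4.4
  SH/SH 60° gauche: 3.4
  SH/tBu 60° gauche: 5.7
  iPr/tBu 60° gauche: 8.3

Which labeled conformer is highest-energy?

B

A (staggered): CH3(0°)/Br(60°) gauche 3.6; CH3(0°)/iPr(300°) gauche 4.4; tBu(240°)/SH(180°) gauche 5.7; tBu(240°)/iPr(300°) gauche 8.3 → 22.0 kJ/mol.
B (eclipsed): CH3(0°)/SH(0°) eclipsed 10.3; H(120°)/iPr(120°) eclipsed 7.0; tBu(240°)/Br(240°) eclipsed 17.7 → 35.0 kJ/mol.
C (staggered): CH3(0°)/Br(300°) gauche 3.6; CH3(0°)/SH(60°) gauche 3.5; tBu(240°)/Br(300°) gauche 4.2; tBu(240°)/iPr(180°) gauche 8.3 → 19.6 kJ/mol.
B has the highest total (35.0 kJ/mol).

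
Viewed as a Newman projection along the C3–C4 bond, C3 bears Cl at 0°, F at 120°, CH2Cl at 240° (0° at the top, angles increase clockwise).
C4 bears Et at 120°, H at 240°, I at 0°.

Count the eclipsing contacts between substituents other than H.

2

Non-H eclipsing pairs: Cl(0°)/I(0°); F(120°)/Et(120°) — 2 interactions.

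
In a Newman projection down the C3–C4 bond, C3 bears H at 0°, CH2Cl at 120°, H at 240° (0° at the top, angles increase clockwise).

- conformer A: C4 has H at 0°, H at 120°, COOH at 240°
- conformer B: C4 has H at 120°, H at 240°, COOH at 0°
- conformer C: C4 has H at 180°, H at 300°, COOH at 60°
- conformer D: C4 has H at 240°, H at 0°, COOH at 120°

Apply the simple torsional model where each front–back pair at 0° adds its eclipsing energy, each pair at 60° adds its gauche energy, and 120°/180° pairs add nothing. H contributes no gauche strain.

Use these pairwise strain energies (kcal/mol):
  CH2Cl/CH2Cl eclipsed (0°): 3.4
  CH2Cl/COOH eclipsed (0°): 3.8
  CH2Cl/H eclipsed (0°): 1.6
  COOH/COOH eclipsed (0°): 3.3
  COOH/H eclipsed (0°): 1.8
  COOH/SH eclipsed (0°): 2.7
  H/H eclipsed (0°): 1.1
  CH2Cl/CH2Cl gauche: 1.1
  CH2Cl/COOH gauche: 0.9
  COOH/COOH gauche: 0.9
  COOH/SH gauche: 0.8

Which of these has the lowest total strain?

C

A is eclipsed. H at 0° is eclipsed with H at 0° (1.1); CH2Cl at 120° is eclipsed with H at 120° (1.6); H at 240° is eclipsed with COOH at 240° (1.8). Total 4.5 kcal/mol.
B is eclipsed. H at 0° is eclipsed with COOH at 0° (1.8); CH2Cl at 120° is eclipsed with H at 120° (1.6); H at 240° is eclipsed with H at 240° (1.1). Total 4.5 kcal/mol.
C is staggered. CH2Cl at 120° is gauche with COOH at 60° (0.9). Total 0.9 kcal/mol.
D is eclipsed. H at 0° is eclipsed with H at 0° (1.1); CH2Cl at 120° is eclipsed with COOH at 120° (3.8); H at 240° is eclipsed with H at 240° (1.1). Total 6.0 kcal/mol.
C has the lowest total (0.9 kcal/mol).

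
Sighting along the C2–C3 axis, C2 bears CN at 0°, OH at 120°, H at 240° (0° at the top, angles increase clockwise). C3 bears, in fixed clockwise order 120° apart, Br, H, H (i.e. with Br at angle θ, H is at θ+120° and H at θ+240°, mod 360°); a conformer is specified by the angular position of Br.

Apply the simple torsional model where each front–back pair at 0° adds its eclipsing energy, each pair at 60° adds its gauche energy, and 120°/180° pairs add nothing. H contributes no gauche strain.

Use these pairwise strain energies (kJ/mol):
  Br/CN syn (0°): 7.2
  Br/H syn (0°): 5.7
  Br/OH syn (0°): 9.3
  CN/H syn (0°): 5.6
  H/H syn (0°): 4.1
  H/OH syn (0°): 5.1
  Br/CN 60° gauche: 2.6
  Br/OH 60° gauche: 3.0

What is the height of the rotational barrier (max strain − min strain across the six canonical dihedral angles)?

16.4 kJ/mol

Br at 0° is eclipsed. CN at 0° is eclipsed with Br at 0° (7.2); OH at 120° is eclipsed with H at 120° (5.1); H at 240° is eclipsed with H at 240° (4.1). Total 16.4 kJ/mol.
Br at 60° is staggered. CN at 0° is gauche with Br at 60° (2.6); OH at 120° is gauche with Br at 60° (3.0). Total 5.6 kJ/mol.
Br at 120° is eclipsed. CN at 0° is eclipsed with H at 0° (5.6); OH at 120° is eclipsed with Br at 120° (9.3); H at 240° is eclipsed with H at 240° (4.1). Total 19.0 kJ/mol.
Br at 180° is staggered. OH at 120° is gauche with Br at 180° (3.0). Total 3.0 kJ/mol.
Br at 240° is eclipsed. CN at 0° is eclipsed with H at 0° (5.6); OH at 120° is eclipsed with H at 120° (5.1); H at 240° is eclipsed with Br at 240° (5.7). Total 16.4 kJ/mol.
Br at 300° is staggered. CN at 0° is gauche with Br at 300° (2.6). Total 2.6 kJ/mol.
Max at 120° (19.0 kJ/mol), min at 300° (2.6 kJ/mol); barrier = 16.4 kJ/mol.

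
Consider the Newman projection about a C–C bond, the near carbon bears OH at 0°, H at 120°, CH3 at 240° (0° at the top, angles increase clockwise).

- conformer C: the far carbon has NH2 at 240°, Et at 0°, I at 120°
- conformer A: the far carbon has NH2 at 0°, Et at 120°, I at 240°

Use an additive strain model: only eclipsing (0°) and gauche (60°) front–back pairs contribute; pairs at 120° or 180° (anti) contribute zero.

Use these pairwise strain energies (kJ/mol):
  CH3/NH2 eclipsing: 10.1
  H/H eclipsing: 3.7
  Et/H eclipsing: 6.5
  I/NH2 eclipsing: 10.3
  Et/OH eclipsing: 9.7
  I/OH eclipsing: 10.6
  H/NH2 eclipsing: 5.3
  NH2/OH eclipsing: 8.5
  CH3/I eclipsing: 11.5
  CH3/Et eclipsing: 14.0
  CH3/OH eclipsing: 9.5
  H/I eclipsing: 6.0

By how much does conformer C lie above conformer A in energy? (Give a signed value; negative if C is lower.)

-0.7 kJ/mol

C (eclipsed): OH–Et eclipsed, H–I eclipsed, CH3–NH2 eclipsed; 9.7 + 6.0 + 10.1 = 25.8 kJ/mol.
A (eclipsed): OH–NH2 eclipsed, H–Et eclipsed, CH3–I eclipsed; 8.5 + 6.5 + 11.5 = 26.5 kJ/mol.
E(C) − E(A) = 25.8 − 26.5 = -0.7 kJ/mol.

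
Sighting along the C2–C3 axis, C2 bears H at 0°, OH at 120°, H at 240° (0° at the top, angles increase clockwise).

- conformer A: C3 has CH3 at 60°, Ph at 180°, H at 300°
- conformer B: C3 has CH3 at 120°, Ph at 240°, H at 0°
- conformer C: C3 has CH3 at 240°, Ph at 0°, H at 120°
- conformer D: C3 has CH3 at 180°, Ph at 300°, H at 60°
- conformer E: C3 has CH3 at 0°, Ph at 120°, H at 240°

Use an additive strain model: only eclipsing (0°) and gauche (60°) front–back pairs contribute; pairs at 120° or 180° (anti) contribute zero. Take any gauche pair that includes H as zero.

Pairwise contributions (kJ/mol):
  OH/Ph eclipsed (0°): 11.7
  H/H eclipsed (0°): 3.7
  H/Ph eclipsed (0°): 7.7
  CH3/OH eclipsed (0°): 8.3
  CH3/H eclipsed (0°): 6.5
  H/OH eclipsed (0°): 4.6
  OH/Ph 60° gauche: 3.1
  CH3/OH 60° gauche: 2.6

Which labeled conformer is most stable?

D

A (staggered): OH(120°)/CH3(60°) gauche 2.6; OH(120°)/Ph(180°) gauche 3.1 → 5.7 kJ/mol.
B (eclipsed): H(0°)/H(0°) eclipsed 3.7; OH(120°)/CH3(120°) eclipsed 8.3; H(240°)/Ph(240°) eclipsed 7.7 → 19.7 kJ/mol.
C (eclipsed): H(0°)/Ph(0°) eclipsed 7.7; OH(120°)/H(120°) eclipsed 4.6; H(240°)/CH3(240°) eclipsed 6.5 → 18.8 kJ/mol.
D (staggered): OH(120°)/CH3(180°) gauche 2.6 → 2.6 kJ/mol.
E (eclipsed): H(0°)/CH3(0°) eclipsed 6.5; OH(120°)/Ph(120°) eclipsed 11.7; H(240°)/H(240°) eclipsed 3.7 → 21.9 kJ/mol.
D has the lowest total (2.6 kJ/mol).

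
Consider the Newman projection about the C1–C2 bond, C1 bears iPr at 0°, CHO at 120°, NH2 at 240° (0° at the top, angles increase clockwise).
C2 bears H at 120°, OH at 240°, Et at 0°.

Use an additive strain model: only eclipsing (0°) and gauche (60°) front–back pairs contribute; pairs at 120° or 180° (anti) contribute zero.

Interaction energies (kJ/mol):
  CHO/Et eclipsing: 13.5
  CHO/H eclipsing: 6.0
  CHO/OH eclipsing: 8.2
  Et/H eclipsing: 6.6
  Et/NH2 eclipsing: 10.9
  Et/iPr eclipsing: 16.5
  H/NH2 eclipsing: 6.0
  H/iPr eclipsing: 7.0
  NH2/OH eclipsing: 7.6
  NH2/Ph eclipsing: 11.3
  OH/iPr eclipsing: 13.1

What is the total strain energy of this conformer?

This conformer is eclipsed. iPr at 0° is eclipsed with Et at 0° (16.5); CHO at 120° is eclipsed with H at 120° (6.0); NH2 at 240° is eclipsed with OH at 240° (7.6). Total 30.1 kJ/mol.

30.1 kJ/mol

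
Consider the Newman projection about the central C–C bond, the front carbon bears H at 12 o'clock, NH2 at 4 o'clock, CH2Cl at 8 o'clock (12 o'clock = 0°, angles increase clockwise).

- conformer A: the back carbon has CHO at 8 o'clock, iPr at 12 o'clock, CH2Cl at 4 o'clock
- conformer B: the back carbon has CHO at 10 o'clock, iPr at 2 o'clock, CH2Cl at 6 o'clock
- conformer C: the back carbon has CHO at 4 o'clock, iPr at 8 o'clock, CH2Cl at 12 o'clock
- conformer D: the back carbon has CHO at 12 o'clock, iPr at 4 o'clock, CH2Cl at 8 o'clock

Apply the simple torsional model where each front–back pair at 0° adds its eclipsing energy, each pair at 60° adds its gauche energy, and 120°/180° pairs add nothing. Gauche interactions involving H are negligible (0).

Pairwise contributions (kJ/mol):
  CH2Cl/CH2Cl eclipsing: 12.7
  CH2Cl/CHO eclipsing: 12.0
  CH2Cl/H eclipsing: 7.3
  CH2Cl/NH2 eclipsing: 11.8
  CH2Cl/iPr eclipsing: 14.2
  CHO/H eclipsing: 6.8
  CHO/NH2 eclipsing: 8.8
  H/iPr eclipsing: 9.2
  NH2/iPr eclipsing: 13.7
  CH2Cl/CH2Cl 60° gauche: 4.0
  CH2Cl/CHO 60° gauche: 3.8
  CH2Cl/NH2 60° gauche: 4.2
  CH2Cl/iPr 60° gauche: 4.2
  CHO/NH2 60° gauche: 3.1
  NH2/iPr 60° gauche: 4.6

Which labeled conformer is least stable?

D

A (eclipsed): H–iPr eclipsed, NH2–CH2Cl eclipsed, CH2Cl–CHO eclipsed; 9.2 + 11.8 + 12.0 = 33.0 kJ/mol.
B (staggered): NH2–iPr gauche, NH2–CH2Cl gauche, CH2Cl–CHO gauche, CH2Cl–CH2Cl gauche; 4.6 + 4.2 + 3.8 + 4.0 = 16.6 kJ/mol.
C (eclipsed): H–CH2Cl eclipsed, NH2–CHO eclipsed, CH2Cl–iPr eclipsed; 7.3 + 8.8 + 14.2 = 30.3 kJ/mol.
D (eclipsed): H–CHO eclipsed, NH2–iPr eclipsed, CH2Cl–CH2Cl eclipsed; 6.8 + 13.7 + 12.7 = 33.2 kJ/mol.
D has the highest total (33.2 kJ/mol).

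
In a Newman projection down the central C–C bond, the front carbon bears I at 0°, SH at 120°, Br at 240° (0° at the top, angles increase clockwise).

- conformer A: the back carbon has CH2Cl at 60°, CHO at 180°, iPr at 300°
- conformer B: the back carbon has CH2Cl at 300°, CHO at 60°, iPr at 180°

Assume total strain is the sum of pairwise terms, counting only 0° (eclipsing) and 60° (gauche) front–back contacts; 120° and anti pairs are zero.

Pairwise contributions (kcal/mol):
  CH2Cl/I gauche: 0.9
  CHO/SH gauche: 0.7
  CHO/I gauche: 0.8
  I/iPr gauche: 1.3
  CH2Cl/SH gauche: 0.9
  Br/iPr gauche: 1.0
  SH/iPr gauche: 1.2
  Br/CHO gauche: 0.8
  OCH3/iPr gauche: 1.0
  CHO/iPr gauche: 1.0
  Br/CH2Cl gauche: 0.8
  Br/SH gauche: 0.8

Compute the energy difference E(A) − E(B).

A (staggered): I–CH2Cl gauche, I–iPr gauche, SH–CH2Cl gauche, SH–CHO gauche, Br–CHO gauche, Br–iPr gauche; 0.9 + 1.3 + 0.9 + 0.7 + 0.8 + 1.0 = 5.6 kcal/mol.
B (staggered): I–CH2Cl gauche, I–CHO gauche, SH–CHO gauche, SH–iPr gauche, Br–CH2Cl gauche, Br–iPr gauche; 0.9 + 0.8 + 0.7 + 1.2 + 0.8 + 1.0 = 5.4 kcal/mol.
E(A) − E(B) = 5.6 − 5.4 = +0.2 kcal/mol.

+0.2 kcal/mol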